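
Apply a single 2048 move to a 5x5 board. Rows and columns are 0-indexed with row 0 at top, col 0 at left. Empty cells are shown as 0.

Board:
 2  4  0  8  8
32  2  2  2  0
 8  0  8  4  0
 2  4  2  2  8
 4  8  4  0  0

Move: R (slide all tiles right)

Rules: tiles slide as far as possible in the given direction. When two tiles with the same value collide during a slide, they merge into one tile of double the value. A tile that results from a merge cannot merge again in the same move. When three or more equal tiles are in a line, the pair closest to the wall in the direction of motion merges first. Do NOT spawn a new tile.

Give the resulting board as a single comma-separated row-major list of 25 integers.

Slide right:
row 0: [2, 4, 0, 8, 8] -> [0, 0, 2, 4, 16]
row 1: [32, 2, 2, 2, 0] -> [0, 0, 32, 2, 4]
row 2: [8, 0, 8, 4, 0] -> [0, 0, 0, 16, 4]
row 3: [2, 4, 2, 2, 8] -> [0, 2, 4, 4, 8]
row 4: [4, 8, 4, 0, 0] -> [0, 0, 4, 8, 4]

Answer: 0, 0, 2, 4, 16, 0, 0, 32, 2, 4, 0, 0, 0, 16, 4, 0, 2, 4, 4, 8, 0, 0, 4, 8, 4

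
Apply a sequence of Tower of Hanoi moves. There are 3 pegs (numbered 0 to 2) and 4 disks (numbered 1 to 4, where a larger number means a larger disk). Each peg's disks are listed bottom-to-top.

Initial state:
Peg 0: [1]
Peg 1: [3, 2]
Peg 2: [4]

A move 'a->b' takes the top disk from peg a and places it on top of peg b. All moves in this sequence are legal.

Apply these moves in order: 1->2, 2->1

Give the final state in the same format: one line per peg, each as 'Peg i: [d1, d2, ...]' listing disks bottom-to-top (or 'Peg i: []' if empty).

After move 1 (1->2):
Peg 0: [1]
Peg 1: [3]
Peg 2: [4, 2]

After move 2 (2->1):
Peg 0: [1]
Peg 1: [3, 2]
Peg 2: [4]

Answer: Peg 0: [1]
Peg 1: [3, 2]
Peg 2: [4]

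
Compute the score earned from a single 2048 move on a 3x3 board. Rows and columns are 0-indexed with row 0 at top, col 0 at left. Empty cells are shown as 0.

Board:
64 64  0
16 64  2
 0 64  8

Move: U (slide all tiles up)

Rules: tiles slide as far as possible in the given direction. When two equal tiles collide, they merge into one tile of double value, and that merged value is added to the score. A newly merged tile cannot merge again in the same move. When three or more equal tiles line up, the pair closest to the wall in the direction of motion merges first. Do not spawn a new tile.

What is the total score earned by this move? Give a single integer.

Slide up:
col 0: [64, 16, 0] -> [64, 16, 0]  score +0 (running 0)
col 1: [64, 64, 64] -> [128, 64, 0]  score +128 (running 128)
col 2: [0, 2, 8] -> [2, 8, 0]  score +0 (running 128)
Board after move:
 64 128   2
 16  64   8
  0   0   0

Answer: 128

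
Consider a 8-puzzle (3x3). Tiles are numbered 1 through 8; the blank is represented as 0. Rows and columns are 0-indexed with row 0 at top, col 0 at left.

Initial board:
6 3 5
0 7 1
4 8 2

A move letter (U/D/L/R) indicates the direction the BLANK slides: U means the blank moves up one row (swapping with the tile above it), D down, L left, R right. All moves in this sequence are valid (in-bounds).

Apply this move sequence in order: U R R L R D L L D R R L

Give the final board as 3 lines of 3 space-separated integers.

Answer: 3 5 1
4 6 7
8 0 2

Derivation:
After move 1 (U):
0 3 5
6 7 1
4 8 2

After move 2 (R):
3 0 5
6 7 1
4 8 2

After move 3 (R):
3 5 0
6 7 1
4 8 2

After move 4 (L):
3 0 5
6 7 1
4 8 2

After move 5 (R):
3 5 0
6 7 1
4 8 2

After move 6 (D):
3 5 1
6 7 0
4 8 2

After move 7 (L):
3 5 1
6 0 7
4 8 2

After move 8 (L):
3 5 1
0 6 7
4 8 2

After move 9 (D):
3 5 1
4 6 7
0 8 2

After move 10 (R):
3 5 1
4 6 7
8 0 2

After move 11 (R):
3 5 1
4 6 7
8 2 0

After move 12 (L):
3 5 1
4 6 7
8 0 2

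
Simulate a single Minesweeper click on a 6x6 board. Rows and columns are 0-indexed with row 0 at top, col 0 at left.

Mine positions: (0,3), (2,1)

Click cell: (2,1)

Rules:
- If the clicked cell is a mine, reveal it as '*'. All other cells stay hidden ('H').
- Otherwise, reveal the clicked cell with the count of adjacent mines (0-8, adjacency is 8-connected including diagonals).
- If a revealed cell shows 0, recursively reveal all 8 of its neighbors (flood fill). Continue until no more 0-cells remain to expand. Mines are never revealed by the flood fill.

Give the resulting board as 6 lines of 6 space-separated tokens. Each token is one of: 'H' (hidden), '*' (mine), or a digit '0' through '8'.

H H H H H H
H H H H H H
H * H H H H
H H H H H H
H H H H H H
H H H H H H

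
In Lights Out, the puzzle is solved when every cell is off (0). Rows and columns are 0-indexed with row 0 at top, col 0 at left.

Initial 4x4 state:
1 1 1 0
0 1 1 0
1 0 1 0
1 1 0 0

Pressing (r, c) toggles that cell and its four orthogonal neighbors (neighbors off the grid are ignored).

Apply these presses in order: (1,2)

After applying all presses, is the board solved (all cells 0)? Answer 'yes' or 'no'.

After press 1 at (1,2):
1 1 0 0
0 0 0 1
1 0 0 0
1 1 0 0

Lights still on: 6

Answer: no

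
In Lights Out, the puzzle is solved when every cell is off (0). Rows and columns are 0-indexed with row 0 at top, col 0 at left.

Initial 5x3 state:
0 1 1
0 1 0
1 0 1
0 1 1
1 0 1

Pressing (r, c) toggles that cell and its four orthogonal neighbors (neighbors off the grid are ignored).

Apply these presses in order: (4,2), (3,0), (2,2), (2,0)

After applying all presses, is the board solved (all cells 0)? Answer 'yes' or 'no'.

After press 1 at (4,2):
0 1 1
0 1 0
1 0 1
0 1 0
1 1 0

After press 2 at (3,0):
0 1 1
0 1 0
0 0 1
1 0 0
0 1 0

After press 3 at (2,2):
0 1 1
0 1 1
0 1 0
1 0 1
0 1 0

After press 4 at (2,0):
0 1 1
1 1 1
1 0 0
0 0 1
0 1 0

Lights still on: 8

Answer: no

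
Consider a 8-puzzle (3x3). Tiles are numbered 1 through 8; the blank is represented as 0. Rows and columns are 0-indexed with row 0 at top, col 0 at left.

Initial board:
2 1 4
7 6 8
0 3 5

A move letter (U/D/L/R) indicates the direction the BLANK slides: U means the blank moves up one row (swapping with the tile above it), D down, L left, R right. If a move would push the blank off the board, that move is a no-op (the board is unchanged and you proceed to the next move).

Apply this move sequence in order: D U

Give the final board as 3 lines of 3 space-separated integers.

Answer: 2 1 4
0 6 8
7 3 5

Derivation:
After move 1 (D):
2 1 4
7 6 8
0 3 5

After move 2 (U):
2 1 4
0 6 8
7 3 5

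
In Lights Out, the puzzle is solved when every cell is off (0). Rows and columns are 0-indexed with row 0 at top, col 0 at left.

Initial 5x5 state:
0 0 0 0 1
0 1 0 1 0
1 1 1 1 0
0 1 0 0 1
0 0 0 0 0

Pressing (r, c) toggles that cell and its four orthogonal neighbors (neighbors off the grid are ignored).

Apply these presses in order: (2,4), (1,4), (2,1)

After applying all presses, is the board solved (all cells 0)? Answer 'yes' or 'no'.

After press 1 at (2,4):
0 0 0 0 1
0 1 0 1 1
1 1 1 0 1
0 1 0 0 0
0 0 0 0 0

After press 2 at (1,4):
0 0 0 0 0
0 1 0 0 0
1 1 1 0 0
0 1 0 0 0
0 0 0 0 0

After press 3 at (2,1):
0 0 0 0 0
0 0 0 0 0
0 0 0 0 0
0 0 0 0 0
0 0 0 0 0

Lights still on: 0

Answer: yes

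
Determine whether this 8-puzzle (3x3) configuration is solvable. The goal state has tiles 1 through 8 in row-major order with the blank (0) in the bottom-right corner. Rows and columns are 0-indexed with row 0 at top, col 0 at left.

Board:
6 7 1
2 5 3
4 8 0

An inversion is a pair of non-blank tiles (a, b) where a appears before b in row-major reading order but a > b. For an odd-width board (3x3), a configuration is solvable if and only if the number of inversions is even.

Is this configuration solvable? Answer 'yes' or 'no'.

Answer: yes

Derivation:
Inversions (pairs i<j in row-major order where tile[i] > tile[j] > 0): 12
12 is even, so the puzzle is solvable.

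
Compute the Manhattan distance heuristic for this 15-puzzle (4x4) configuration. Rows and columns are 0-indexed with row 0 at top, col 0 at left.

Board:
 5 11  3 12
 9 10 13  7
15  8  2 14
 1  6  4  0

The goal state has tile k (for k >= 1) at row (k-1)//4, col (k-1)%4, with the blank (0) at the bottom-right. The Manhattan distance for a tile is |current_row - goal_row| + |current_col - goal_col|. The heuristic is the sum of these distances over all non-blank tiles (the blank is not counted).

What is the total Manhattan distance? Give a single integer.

Tile 5: at (0,0), goal (1,0), distance |0-1|+|0-0| = 1
Tile 11: at (0,1), goal (2,2), distance |0-2|+|1-2| = 3
Tile 3: at (0,2), goal (0,2), distance |0-0|+|2-2| = 0
Tile 12: at (0,3), goal (2,3), distance |0-2|+|3-3| = 2
Tile 9: at (1,0), goal (2,0), distance |1-2|+|0-0| = 1
Tile 10: at (1,1), goal (2,1), distance |1-2|+|1-1| = 1
Tile 13: at (1,2), goal (3,0), distance |1-3|+|2-0| = 4
Tile 7: at (1,3), goal (1,2), distance |1-1|+|3-2| = 1
Tile 15: at (2,0), goal (3,2), distance |2-3|+|0-2| = 3
Tile 8: at (2,1), goal (1,3), distance |2-1|+|1-3| = 3
Tile 2: at (2,2), goal (0,1), distance |2-0|+|2-1| = 3
Tile 14: at (2,3), goal (3,1), distance |2-3|+|3-1| = 3
Tile 1: at (3,0), goal (0,0), distance |3-0|+|0-0| = 3
Tile 6: at (3,1), goal (1,1), distance |3-1|+|1-1| = 2
Tile 4: at (3,2), goal (0,3), distance |3-0|+|2-3| = 4
Sum: 1 + 3 + 0 + 2 + 1 + 1 + 4 + 1 + 3 + 3 + 3 + 3 + 3 + 2 + 4 = 34

Answer: 34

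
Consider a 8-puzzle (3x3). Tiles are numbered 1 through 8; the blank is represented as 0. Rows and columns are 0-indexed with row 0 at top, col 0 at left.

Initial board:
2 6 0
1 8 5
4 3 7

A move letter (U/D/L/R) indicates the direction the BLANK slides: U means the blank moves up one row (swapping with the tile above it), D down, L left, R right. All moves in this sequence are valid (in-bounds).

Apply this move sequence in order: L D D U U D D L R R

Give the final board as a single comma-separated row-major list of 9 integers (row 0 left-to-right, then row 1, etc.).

Answer: 2, 8, 6, 1, 3, 5, 4, 7, 0

Derivation:
After move 1 (L):
2 0 6
1 8 5
4 3 7

After move 2 (D):
2 8 6
1 0 5
4 3 7

After move 3 (D):
2 8 6
1 3 5
4 0 7

After move 4 (U):
2 8 6
1 0 5
4 3 7

After move 5 (U):
2 0 6
1 8 5
4 3 7

After move 6 (D):
2 8 6
1 0 5
4 3 7

After move 7 (D):
2 8 6
1 3 5
4 0 7

After move 8 (L):
2 8 6
1 3 5
0 4 7

After move 9 (R):
2 8 6
1 3 5
4 0 7

After move 10 (R):
2 8 6
1 3 5
4 7 0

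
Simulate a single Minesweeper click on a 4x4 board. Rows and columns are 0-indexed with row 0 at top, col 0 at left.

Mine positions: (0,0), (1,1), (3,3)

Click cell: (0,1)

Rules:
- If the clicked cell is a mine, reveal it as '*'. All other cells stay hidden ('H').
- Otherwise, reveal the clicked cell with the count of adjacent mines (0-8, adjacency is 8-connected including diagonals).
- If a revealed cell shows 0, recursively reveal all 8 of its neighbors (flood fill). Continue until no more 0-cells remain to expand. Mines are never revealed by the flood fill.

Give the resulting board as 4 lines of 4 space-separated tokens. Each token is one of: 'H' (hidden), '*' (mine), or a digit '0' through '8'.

H 2 H H
H H H H
H H H H
H H H H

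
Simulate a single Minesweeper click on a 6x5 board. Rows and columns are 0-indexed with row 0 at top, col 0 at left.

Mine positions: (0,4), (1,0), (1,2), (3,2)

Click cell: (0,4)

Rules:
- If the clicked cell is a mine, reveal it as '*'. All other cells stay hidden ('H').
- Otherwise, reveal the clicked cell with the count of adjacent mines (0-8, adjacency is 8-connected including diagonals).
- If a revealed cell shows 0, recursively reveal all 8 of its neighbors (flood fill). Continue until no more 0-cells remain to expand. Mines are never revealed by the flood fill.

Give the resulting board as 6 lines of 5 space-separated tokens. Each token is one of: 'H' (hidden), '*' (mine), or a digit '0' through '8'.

H H H H *
H H H H H
H H H H H
H H H H H
H H H H H
H H H H H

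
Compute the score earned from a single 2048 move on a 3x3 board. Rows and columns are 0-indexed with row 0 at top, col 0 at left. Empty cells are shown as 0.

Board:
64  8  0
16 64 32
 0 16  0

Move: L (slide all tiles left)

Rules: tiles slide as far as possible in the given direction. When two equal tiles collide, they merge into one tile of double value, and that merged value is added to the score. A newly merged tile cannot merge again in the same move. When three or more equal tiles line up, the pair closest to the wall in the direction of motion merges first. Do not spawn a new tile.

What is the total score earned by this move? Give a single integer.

Slide left:
row 0: [64, 8, 0] -> [64, 8, 0]  score +0 (running 0)
row 1: [16, 64, 32] -> [16, 64, 32]  score +0 (running 0)
row 2: [0, 16, 0] -> [16, 0, 0]  score +0 (running 0)
Board after move:
64  8  0
16 64 32
16  0  0

Answer: 0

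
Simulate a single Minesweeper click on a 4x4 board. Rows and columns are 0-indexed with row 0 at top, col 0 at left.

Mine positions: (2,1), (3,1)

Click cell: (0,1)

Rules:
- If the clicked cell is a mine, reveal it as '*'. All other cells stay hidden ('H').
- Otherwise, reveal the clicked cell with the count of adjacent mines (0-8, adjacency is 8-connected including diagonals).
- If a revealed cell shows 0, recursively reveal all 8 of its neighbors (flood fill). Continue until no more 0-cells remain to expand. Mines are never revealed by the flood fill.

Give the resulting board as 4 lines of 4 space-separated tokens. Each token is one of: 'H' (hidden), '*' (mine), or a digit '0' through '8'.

0 0 0 0
1 1 1 0
H H 2 0
H H 2 0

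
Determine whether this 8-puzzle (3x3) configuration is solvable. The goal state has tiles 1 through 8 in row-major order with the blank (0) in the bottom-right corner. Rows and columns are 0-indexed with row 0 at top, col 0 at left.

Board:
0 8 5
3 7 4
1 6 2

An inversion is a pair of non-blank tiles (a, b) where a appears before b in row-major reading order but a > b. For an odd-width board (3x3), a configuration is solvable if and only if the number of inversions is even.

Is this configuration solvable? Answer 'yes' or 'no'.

Inversions (pairs i<j in row-major order where tile[i] > tile[j] > 0): 20
20 is even, so the puzzle is solvable.

Answer: yes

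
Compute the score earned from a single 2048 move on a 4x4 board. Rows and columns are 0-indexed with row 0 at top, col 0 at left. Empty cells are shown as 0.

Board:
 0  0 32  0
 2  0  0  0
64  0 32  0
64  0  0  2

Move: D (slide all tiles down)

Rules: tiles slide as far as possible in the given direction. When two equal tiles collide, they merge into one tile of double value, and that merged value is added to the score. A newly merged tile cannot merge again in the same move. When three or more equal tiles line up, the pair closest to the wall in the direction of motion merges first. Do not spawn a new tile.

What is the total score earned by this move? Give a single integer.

Answer: 192

Derivation:
Slide down:
col 0: [0, 2, 64, 64] -> [0, 0, 2, 128]  score +128 (running 128)
col 1: [0, 0, 0, 0] -> [0, 0, 0, 0]  score +0 (running 128)
col 2: [32, 0, 32, 0] -> [0, 0, 0, 64]  score +64 (running 192)
col 3: [0, 0, 0, 2] -> [0, 0, 0, 2]  score +0 (running 192)
Board after move:
  0   0   0   0
  0   0   0   0
  2   0   0   0
128   0  64   2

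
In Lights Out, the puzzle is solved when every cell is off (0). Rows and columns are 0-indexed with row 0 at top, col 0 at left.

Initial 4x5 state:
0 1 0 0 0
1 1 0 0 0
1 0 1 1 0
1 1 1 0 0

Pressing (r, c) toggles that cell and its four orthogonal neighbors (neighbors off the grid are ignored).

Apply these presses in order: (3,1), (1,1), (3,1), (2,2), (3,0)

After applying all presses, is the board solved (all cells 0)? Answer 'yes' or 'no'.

After press 1 at (3,1):
0 1 0 0 0
1 1 0 0 0
1 1 1 1 0
0 0 0 0 0

After press 2 at (1,1):
0 0 0 0 0
0 0 1 0 0
1 0 1 1 0
0 0 0 0 0

After press 3 at (3,1):
0 0 0 0 0
0 0 1 0 0
1 1 1 1 0
1 1 1 0 0

After press 4 at (2,2):
0 0 0 0 0
0 0 0 0 0
1 0 0 0 0
1 1 0 0 0

After press 5 at (3,0):
0 0 0 0 0
0 0 0 0 0
0 0 0 0 0
0 0 0 0 0

Lights still on: 0

Answer: yes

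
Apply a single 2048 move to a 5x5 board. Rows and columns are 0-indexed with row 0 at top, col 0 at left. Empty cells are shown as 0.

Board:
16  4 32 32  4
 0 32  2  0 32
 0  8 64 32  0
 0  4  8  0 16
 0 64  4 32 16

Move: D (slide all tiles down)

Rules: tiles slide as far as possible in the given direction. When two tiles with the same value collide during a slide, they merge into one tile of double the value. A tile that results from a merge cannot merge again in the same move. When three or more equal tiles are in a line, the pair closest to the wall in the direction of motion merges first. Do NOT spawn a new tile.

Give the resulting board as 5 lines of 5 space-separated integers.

Slide down:
col 0: [16, 0, 0, 0, 0] -> [0, 0, 0, 0, 16]
col 1: [4, 32, 8, 4, 64] -> [4, 32, 8, 4, 64]
col 2: [32, 2, 64, 8, 4] -> [32, 2, 64, 8, 4]
col 3: [32, 0, 32, 0, 32] -> [0, 0, 0, 32, 64]
col 4: [4, 32, 0, 16, 16] -> [0, 0, 4, 32, 32]

Answer:  0  4 32  0  0
 0 32  2  0  0
 0  8 64  0  4
 0  4  8 32 32
16 64  4 64 32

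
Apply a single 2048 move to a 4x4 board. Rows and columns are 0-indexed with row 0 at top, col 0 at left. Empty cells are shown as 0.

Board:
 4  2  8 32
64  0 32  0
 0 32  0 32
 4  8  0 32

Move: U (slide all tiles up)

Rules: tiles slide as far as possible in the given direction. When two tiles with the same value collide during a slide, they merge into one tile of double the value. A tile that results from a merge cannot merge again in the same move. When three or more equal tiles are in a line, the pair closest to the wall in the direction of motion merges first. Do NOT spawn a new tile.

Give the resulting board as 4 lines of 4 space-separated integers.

Answer:  4  2  8 64
64 32 32 32
 4  8  0  0
 0  0  0  0

Derivation:
Slide up:
col 0: [4, 64, 0, 4] -> [4, 64, 4, 0]
col 1: [2, 0, 32, 8] -> [2, 32, 8, 0]
col 2: [8, 32, 0, 0] -> [8, 32, 0, 0]
col 3: [32, 0, 32, 32] -> [64, 32, 0, 0]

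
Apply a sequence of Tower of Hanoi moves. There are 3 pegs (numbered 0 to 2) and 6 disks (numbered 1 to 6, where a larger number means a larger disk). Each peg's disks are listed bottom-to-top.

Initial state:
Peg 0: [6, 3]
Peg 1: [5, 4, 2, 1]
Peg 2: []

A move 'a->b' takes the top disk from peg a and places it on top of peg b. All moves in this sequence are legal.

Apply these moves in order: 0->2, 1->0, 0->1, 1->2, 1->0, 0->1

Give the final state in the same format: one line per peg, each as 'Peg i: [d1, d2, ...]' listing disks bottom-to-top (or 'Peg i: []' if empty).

After move 1 (0->2):
Peg 0: [6]
Peg 1: [5, 4, 2, 1]
Peg 2: [3]

After move 2 (1->0):
Peg 0: [6, 1]
Peg 1: [5, 4, 2]
Peg 2: [3]

After move 3 (0->1):
Peg 0: [6]
Peg 1: [5, 4, 2, 1]
Peg 2: [3]

After move 4 (1->2):
Peg 0: [6]
Peg 1: [5, 4, 2]
Peg 2: [3, 1]

After move 5 (1->0):
Peg 0: [6, 2]
Peg 1: [5, 4]
Peg 2: [3, 1]

After move 6 (0->1):
Peg 0: [6]
Peg 1: [5, 4, 2]
Peg 2: [3, 1]

Answer: Peg 0: [6]
Peg 1: [5, 4, 2]
Peg 2: [3, 1]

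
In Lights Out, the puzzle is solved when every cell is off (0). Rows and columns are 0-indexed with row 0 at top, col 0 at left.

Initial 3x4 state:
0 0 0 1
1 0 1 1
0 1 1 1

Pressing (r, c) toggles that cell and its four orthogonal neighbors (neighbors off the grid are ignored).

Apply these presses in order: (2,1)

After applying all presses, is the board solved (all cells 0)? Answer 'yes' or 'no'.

After press 1 at (2,1):
0 0 0 1
1 1 1 1
1 0 0 1

Lights still on: 7

Answer: no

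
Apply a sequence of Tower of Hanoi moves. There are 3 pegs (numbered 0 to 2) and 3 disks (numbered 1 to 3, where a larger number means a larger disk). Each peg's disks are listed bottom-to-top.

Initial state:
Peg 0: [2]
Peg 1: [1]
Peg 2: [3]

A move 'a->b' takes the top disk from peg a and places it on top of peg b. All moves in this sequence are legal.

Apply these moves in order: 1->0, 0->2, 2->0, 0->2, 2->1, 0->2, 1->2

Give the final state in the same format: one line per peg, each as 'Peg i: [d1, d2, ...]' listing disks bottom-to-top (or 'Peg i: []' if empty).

After move 1 (1->0):
Peg 0: [2, 1]
Peg 1: []
Peg 2: [3]

After move 2 (0->2):
Peg 0: [2]
Peg 1: []
Peg 2: [3, 1]

After move 3 (2->0):
Peg 0: [2, 1]
Peg 1: []
Peg 2: [3]

After move 4 (0->2):
Peg 0: [2]
Peg 1: []
Peg 2: [3, 1]

After move 5 (2->1):
Peg 0: [2]
Peg 1: [1]
Peg 2: [3]

After move 6 (0->2):
Peg 0: []
Peg 1: [1]
Peg 2: [3, 2]

After move 7 (1->2):
Peg 0: []
Peg 1: []
Peg 2: [3, 2, 1]

Answer: Peg 0: []
Peg 1: []
Peg 2: [3, 2, 1]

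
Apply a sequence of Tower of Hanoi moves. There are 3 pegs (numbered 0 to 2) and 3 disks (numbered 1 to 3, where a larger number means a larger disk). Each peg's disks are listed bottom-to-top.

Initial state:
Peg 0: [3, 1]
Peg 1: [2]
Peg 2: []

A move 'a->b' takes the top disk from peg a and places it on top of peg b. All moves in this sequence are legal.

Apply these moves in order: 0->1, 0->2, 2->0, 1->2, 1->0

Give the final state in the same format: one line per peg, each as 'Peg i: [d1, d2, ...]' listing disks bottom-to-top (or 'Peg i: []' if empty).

Answer: Peg 0: [3, 2]
Peg 1: []
Peg 2: [1]

Derivation:
After move 1 (0->1):
Peg 0: [3]
Peg 1: [2, 1]
Peg 2: []

After move 2 (0->2):
Peg 0: []
Peg 1: [2, 1]
Peg 2: [3]

After move 3 (2->0):
Peg 0: [3]
Peg 1: [2, 1]
Peg 2: []

After move 4 (1->2):
Peg 0: [3]
Peg 1: [2]
Peg 2: [1]

After move 5 (1->0):
Peg 0: [3, 2]
Peg 1: []
Peg 2: [1]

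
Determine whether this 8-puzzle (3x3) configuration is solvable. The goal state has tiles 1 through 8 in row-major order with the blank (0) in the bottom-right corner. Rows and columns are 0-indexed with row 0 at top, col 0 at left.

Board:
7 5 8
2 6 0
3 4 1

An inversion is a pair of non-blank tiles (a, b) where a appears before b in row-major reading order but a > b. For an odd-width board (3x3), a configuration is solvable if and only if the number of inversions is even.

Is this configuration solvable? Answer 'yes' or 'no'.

Inversions (pairs i<j in row-major order where tile[i] > tile[j] > 0): 21
21 is odd, so the puzzle is not solvable.

Answer: no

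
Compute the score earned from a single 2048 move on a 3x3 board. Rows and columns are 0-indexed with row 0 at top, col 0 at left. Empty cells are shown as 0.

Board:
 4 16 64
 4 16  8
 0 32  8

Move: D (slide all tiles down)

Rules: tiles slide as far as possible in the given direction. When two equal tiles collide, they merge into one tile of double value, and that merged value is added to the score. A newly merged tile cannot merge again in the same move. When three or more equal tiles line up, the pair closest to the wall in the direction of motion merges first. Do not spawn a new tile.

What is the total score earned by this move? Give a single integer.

Answer: 56

Derivation:
Slide down:
col 0: [4, 4, 0] -> [0, 0, 8]  score +8 (running 8)
col 1: [16, 16, 32] -> [0, 32, 32]  score +32 (running 40)
col 2: [64, 8, 8] -> [0, 64, 16]  score +16 (running 56)
Board after move:
 0  0  0
 0 32 64
 8 32 16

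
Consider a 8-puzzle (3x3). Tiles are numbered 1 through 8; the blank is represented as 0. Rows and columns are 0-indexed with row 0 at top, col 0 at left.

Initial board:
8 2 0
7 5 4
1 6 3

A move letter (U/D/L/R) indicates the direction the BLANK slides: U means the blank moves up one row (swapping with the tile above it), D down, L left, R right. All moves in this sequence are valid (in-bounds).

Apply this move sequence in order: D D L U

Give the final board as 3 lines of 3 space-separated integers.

Answer: 8 2 4
7 0 3
1 5 6

Derivation:
After move 1 (D):
8 2 4
7 5 0
1 6 3

After move 2 (D):
8 2 4
7 5 3
1 6 0

After move 3 (L):
8 2 4
7 5 3
1 0 6

After move 4 (U):
8 2 4
7 0 3
1 5 6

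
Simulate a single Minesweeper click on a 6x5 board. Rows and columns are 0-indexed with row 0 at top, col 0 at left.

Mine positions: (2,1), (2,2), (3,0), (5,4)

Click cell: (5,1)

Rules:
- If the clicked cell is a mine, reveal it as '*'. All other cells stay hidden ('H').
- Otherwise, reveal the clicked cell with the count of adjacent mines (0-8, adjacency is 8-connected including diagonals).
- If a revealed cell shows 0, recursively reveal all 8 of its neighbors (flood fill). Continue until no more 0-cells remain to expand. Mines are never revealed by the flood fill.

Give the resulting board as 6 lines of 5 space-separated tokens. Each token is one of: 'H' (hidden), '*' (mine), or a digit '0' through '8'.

H H H H H
H H H H H
H H H H H
H 3 2 1 H
1 1 0 1 H
0 0 0 1 H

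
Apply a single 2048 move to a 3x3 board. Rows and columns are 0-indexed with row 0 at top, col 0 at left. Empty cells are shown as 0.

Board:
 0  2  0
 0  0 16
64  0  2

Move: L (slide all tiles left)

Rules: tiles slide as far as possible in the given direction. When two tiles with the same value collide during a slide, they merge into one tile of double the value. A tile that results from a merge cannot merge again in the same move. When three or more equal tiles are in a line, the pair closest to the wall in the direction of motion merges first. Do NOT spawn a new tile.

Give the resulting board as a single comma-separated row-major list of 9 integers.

Slide left:
row 0: [0, 2, 0] -> [2, 0, 0]
row 1: [0, 0, 16] -> [16, 0, 0]
row 2: [64, 0, 2] -> [64, 2, 0]

Answer: 2, 0, 0, 16, 0, 0, 64, 2, 0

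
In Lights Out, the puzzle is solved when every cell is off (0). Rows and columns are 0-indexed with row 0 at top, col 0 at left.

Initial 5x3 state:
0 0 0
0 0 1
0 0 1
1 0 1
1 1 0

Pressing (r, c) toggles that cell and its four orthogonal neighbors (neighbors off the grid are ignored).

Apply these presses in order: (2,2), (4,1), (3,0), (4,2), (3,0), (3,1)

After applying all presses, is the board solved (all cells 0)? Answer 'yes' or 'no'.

Answer: yes

Derivation:
After press 1 at (2,2):
0 0 0
0 0 0
0 1 0
1 0 0
1 1 0

After press 2 at (4,1):
0 0 0
0 0 0
0 1 0
1 1 0
0 0 1

After press 3 at (3,0):
0 0 0
0 0 0
1 1 0
0 0 0
1 0 1

After press 4 at (4,2):
0 0 0
0 0 0
1 1 0
0 0 1
1 1 0

After press 5 at (3,0):
0 0 0
0 0 0
0 1 0
1 1 1
0 1 0

After press 6 at (3,1):
0 0 0
0 0 0
0 0 0
0 0 0
0 0 0

Lights still on: 0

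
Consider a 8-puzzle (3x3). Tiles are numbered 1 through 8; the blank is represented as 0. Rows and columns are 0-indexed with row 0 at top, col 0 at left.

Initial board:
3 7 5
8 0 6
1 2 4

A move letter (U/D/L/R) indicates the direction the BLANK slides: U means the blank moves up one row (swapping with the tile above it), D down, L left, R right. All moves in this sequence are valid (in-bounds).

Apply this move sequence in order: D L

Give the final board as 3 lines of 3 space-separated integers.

Answer: 3 7 5
8 2 6
0 1 4

Derivation:
After move 1 (D):
3 7 5
8 2 6
1 0 4

After move 2 (L):
3 7 5
8 2 6
0 1 4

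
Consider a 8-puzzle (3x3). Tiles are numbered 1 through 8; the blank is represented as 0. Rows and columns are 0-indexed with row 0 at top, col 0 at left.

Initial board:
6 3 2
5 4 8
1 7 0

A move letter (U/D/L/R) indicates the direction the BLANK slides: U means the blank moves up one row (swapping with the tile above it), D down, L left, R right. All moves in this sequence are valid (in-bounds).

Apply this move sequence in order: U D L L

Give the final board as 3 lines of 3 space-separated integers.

After move 1 (U):
6 3 2
5 4 0
1 7 8

After move 2 (D):
6 3 2
5 4 8
1 7 0

After move 3 (L):
6 3 2
5 4 8
1 0 7

After move 4 (L):
6 3 2
5 4 8
0 1 7

Answer: 6 3 2
5 4 8
0 1 7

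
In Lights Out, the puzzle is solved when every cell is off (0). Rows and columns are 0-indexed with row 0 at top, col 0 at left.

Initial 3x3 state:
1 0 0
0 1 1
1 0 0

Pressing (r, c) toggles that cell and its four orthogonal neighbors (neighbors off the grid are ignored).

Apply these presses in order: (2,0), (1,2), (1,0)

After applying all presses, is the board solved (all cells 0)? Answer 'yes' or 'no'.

Answer: no

Derivation:
After press 1 at (2,0):
1 0 0
1 1 1
0 1 0

After press 2 at (1,2):
1 0 1
1 0 0
0 1 1

After press 3 at (1,0):
0 0 1
0 1 0
1 1 1

Lights still on: 5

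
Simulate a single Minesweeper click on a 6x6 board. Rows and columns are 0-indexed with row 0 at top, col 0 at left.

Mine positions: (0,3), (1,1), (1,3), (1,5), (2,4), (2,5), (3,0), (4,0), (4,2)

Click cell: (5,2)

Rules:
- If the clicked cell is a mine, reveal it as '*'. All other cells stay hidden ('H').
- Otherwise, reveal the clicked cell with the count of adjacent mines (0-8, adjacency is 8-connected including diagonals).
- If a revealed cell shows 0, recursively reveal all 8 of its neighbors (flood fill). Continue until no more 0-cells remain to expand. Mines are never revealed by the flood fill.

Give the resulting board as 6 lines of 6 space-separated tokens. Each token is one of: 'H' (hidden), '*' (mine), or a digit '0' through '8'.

H H H H H H
H H H H H H
H H H H H H
H H H H H H
H H H H H H
H H 1 H H H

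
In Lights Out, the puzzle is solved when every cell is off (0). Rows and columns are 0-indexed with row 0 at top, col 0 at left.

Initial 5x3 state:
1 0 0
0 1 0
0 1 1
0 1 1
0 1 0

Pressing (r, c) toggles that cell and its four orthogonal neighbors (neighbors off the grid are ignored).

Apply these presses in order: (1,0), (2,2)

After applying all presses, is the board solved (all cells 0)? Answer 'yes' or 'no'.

After press 1 at (1,0):
0 0 0
1 0 0
1 1 1
0 1 1
0 1 0

After press 2 at (2,2):
0 0 0
1 0 1
1 0 0
0 1 0
0 1 0

Lights still on: 5

Answer: no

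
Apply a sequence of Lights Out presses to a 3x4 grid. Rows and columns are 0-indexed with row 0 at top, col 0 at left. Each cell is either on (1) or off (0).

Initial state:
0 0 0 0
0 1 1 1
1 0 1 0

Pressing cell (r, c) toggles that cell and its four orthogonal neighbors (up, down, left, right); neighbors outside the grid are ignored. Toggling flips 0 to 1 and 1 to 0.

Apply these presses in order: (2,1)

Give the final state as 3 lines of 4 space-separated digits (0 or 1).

After press 1 at (2,1):
0 0 0 0
0 0 1 1
0 1 0 0

Answer: 0 0 0 0
0 0 1 1
0 1 0 0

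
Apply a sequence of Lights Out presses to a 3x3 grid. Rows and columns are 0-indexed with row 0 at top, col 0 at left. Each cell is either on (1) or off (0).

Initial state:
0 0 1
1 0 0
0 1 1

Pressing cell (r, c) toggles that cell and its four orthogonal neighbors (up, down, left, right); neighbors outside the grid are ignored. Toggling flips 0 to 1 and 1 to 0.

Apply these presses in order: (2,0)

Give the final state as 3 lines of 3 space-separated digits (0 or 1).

Answer: 0 0 1
0 0 0
1 0 1

Derivation:
After press 1 at (2,0):
0 0 1
0 0 0
1 0 1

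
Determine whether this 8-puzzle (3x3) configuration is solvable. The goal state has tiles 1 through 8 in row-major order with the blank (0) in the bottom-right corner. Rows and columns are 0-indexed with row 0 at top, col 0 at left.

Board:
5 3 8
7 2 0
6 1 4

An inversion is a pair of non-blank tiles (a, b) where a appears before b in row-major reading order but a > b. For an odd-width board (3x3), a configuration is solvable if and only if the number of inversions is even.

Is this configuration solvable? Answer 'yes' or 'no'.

Inversions (pairs i<j in row-major order where tile[i] > tile[j] > 0): 18
18 is even, so the puzzle is solvable.

Answer: yes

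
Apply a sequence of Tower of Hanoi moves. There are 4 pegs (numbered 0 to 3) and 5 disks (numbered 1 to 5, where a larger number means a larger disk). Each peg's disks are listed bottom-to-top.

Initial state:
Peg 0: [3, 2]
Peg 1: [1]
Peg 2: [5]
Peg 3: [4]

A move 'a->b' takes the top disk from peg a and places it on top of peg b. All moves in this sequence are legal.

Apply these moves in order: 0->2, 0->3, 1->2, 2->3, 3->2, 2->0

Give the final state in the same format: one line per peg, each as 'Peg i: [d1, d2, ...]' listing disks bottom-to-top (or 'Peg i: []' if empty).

After move 1 (0->2):
Peg 0: [3]
Peg 1: [1]
Peg 2: [5, 2]
Peg 3: [4]

After move 2 (0->3):
Peg 0: []
Peg 1: [1]
Peg 2: [5, 2]
Peg 3: [4, 3]

After move 3 (1->2):
Peg 0: []
Peg 1: []
Peg 2: [5, 2, 1]
Peg 3: [4, 3]

After move 4 (2->3):
Peg 0: []
Peg 1: []
Peg 2: [5, 2]
Peg 3: [4, 3, 1]

After move 5 (3->2):
Peg 0: []
Peg 1: []
Peg 2: [5, 2, 1]
Peg 3: [4, 3]

After move 6 (2->0):
Peg 0: [1]
Peg 1: []
Peg 2: [5, 2]
Peg 3: [4, 3]

Answer: Peg 0: [1]
Peg 1: []
Peg 2: [5, 2]
Peg 3: [4, 3]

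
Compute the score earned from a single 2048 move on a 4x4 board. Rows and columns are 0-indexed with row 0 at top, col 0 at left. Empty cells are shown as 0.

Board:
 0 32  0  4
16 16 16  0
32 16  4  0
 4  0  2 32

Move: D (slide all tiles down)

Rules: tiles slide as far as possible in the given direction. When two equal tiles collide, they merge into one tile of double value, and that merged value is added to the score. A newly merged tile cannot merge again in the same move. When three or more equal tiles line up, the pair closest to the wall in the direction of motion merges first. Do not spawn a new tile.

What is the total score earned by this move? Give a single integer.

Slide down:
col 0: [0, 16, 32, 4] -> [0, 16, 32, 4]  score +0 (running 0)
col 1: [32, 16, 16, 0] -> [0, 0, 32, 32]  score +32 (running 32)
col 2: [0, 16, 4, 2] -> [0, 16, 4, 2]  score +0 (running 32)
col 3: [4, 0, 0, 32] -> [0, 0, 4, 32]  score +0 (running 32)
Board after move:
 0  0  0  0
16  0 16  0
32 32  4  4
 4 32  2 32

Answer: 32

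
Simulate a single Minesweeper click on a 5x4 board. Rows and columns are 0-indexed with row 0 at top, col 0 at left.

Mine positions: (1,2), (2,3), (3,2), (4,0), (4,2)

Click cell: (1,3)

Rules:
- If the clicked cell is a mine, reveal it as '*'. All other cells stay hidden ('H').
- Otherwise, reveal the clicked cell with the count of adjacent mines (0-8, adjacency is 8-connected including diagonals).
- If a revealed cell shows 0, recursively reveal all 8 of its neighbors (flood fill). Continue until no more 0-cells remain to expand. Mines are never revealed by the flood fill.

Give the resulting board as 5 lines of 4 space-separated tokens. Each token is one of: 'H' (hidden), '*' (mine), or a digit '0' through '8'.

H H H H
H H H 2
H H H H
H H H H
H H H H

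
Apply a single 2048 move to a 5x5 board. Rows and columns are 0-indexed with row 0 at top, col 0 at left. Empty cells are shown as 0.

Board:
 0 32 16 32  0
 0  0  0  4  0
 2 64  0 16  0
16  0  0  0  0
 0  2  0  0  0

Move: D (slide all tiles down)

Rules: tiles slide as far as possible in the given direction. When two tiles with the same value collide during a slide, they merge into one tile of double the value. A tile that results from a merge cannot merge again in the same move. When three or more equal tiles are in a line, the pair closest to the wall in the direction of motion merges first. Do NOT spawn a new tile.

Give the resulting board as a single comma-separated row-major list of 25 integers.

Answer: 0, 0, 0, 0, 0, 0, 0, 0, 0, 0, 0, 32, 0, 32, 0, 2, 64, 0, 4, 0, 16, 2, 16, 16, 0

Derivation:
Slide down:
col 0: [0, 0, 2, 16, 0] -> [0, 0, 0, 2, 16]
col 1: [32, 0, 64, 0, 2] -> [0, 0, 32, 64, 2]
col 2: [16, 0, 0, 0, 0] -> [0, 0, 0, 0, 16]
col 3: [32, 4, 16, 0, 0] -> [0, 0, 32, 4, 16]
col 4: [0, 0, 0, 0, 0] -> [0, 0, 0, 0, 0]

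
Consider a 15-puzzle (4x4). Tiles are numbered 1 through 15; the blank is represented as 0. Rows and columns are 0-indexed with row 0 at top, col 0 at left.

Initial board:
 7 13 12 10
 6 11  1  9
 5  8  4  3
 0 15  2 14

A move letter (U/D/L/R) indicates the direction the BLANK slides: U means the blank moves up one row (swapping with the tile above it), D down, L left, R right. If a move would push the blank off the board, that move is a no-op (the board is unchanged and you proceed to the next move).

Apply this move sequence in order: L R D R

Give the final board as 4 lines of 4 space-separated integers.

Answer:  7 13 12 10
 6 11  1  9
 5  8  4  3
15  2  0 14

Derivation:
After move 1 (L):
 7 13 12 10
 6 11  1  9
 5  8  4  3
 0 15  2 14

After move 2 (R):
 7 13 12 10
 6 11  1  9
 5  8  4  3
15  0  2 14

After move 3 (D):
 7 13 12 10
 6 11  1  9
 5  8  4  3
15  0  2 14

After move 4 (R):
 7 13 12 10
 6 11  1  9
 5  8  4  3
15  2  0 14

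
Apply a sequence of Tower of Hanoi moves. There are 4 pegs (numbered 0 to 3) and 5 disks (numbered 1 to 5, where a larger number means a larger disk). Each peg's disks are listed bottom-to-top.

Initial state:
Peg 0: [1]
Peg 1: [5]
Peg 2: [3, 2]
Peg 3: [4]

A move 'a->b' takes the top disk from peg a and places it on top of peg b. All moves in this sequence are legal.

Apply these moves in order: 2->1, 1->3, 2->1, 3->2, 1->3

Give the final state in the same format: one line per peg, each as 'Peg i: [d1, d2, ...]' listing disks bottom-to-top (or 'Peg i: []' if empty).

Answer: Peg 0: [1]
Peg 1: [5]
Peg 2: [2]
Peg 3: [4, 3]

Derivation:
After move 1 (2->1):
Peg 0: [1]
Peg 1: [5, 2]
Peg 2: [3]
Peg 3: [4]

After move 2 (1->3):
Peg 0: [1]
Peg 1: [5]
Peg 2: [3]
Peg 3: [4, 2]

After move 3 (2->1):
Peg 0: [1]
Peg 1: [5, 3]
Peg 2: []
Peg 3: [4, 2]

After move 4 (3->2):
Peg 0: [1]
Peg 1: [5, 3]
Peg 2: [2]
Peg 3: [4]

After move 5 (1->3):
Peg 0: [1]
Peg 1: [5]
Peg 2: [2]
Peg 3: [4, 3]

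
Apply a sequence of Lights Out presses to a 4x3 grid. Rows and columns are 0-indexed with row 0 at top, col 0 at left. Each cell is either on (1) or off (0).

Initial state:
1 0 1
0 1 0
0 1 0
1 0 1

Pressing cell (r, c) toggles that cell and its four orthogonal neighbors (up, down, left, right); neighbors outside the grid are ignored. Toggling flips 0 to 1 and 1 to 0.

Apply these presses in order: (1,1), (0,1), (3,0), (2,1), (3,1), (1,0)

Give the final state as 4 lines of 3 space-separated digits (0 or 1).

Answer: 1 0 0
0 1 1
1 0 1
1 1 0

Derivation:
After press 1 at (1,1):
1 1 1
1 0 1
0 0 0
1 0 1

After press 2 at (0,1):
0 0 0
1 1 1
0 0 0
1 0 1

After press 3 at (3,0):
0 0 0
1 1 1
1 0 0
0 1 1

After press 4 at (2,1):
0 0 0
1 0 1
0 1 1
0 0 1

After press 5 at (3,1):
0 0 0
1 0 1
0 0 1
1 1 0

After press 6 at (1,0):
1 0 0
0 1 1
1 0 1
1 1 0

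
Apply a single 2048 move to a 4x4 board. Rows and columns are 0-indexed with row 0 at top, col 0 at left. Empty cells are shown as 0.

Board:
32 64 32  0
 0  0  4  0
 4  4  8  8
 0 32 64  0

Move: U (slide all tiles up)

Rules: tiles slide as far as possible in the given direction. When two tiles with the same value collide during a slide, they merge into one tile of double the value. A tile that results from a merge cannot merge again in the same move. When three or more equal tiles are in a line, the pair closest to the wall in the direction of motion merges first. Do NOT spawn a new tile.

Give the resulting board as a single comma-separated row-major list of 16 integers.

Slide up:
col 0: [32, 0, 4, 0] -> [32, 4, 0, 0]
col 1: [64, 0, 4, 32] -> [64, 4, 32, 0]
col 2: [32, 4, 8, 64] -> [32, 4, 8, 64]
col 3: [0, 0, 8, 0] -> [8, 0, 0, 0]

Answer: 32, 64, 32, 8, 4, 4, 4, 0, 0, 32, 8, 0, 0, 0, 64, 0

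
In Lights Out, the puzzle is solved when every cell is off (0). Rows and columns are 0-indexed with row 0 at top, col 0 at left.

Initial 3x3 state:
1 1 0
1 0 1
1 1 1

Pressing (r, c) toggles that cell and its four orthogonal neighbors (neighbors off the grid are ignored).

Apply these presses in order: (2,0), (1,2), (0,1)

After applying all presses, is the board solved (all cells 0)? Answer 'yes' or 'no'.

Answer: yes

Derivation:
After press 1 at (2,0):
1 1 0
0 0 1
0 0 1

After press 2 at (1,2):
1 1 1
0 1 0
0 0 0

After press 3 at (0,1):
0 0 0
0 0 0
0 0 0

Lights still on: 0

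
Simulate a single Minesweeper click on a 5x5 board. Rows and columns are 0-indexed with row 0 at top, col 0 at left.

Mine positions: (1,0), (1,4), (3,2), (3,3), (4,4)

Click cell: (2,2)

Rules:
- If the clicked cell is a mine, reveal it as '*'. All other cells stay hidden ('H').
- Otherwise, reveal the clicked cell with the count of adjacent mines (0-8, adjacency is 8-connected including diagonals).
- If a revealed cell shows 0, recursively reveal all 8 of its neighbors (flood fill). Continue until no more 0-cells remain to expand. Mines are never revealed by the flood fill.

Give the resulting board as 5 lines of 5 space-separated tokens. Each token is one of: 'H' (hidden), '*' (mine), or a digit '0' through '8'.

H H H H H
H H H H H
H H 2 H H
H H H H H
H H H H H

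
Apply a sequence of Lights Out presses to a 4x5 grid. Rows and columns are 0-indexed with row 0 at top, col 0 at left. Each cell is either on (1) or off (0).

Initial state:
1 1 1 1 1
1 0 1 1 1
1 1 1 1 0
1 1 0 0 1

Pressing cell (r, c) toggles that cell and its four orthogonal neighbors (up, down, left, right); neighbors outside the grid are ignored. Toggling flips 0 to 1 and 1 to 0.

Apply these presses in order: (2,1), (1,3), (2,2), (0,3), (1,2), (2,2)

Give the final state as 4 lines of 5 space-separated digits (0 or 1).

After press 1 at (2,1):
1 1 1 1 1
1 1 1 1 1
0 0 0 1 0
1 0 0 0 1

After press 2 at (1,3):
1 1 1 0 1
1 1 0 0 0
0 0 0 0 0
1 0 0 0 1

After press 3 at (2,2):
1 1 1 0 1
1 1 1 0 0
0 1 1 1 0
1 0 1 0 1

After press 4 at (0,3):
1 1 0 1 0
1 1 1 1 0
0 1 1 1 0
1 0 1 0 1

After press 5 at (1,2):
1 1 1 1 0
1 0 0 0 0
0 1 0 1 0
1 0 1 0 1

After press 6 at (2,2):
1 1 1 1 0
1 0 1 0 0
0 0 1 0 0
1 0 0 0 1

Answer: 1 1 1 1 0
1 0 1 0 0
0 0 1 0 0
1 0 0 0 1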